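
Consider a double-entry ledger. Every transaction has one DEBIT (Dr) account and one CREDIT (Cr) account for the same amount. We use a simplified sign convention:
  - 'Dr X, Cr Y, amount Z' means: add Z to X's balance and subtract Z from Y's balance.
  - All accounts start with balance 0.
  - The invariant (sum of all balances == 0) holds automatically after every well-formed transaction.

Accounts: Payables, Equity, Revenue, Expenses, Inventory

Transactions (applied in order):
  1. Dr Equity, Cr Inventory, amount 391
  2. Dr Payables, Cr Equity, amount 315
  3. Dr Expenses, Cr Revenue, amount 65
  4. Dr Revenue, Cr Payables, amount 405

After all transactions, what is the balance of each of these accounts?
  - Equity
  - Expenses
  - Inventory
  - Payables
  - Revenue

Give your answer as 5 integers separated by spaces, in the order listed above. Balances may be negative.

After txn 1 (Dr Equity, Cr Inventory, amount 391): Equity=391 Inventory=-391
After txn 2 (Dr Payables, Cr Equity, amount 315): Equity=76 Inventory=-391 Payables=315
After txn 3 (Dr Expenses, Cr Revenue, amount 65): Equity=76 Expenses=65 Inventory=-391 Payables=315 Revenue=-65
After txn 4 (Dr Revenue, Cr Payables, amount 405): Equity=76 Expenses=65 Inventory=-391 Payables=-90 Revenue=340

Answer: 76 65 -391 -90 340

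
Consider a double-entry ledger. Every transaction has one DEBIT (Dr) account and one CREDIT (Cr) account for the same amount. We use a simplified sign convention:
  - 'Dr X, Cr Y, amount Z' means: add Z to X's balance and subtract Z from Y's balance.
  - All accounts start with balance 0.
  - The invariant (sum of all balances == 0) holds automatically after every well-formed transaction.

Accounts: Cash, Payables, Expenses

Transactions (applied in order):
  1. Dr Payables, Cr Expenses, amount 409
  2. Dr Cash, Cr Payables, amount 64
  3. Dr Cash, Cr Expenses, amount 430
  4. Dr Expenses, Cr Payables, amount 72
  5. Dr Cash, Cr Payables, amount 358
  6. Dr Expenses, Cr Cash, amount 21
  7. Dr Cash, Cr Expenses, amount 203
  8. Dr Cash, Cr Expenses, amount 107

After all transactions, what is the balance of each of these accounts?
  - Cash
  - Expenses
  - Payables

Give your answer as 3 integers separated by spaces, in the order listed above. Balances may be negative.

Answer: 1141 -1056 -85

Derivation:
After txn 1 (Dr Payables, Cr Expenses, amount 409): Expenses=-409 Payables=409
After txn 2 (Dr Cash, Cr Payables, amount 64): Cash=64 Expenses=-409 Payables=345
After txn 3 (Dr Cash, Cr Expenses, amount 430): Cash=494 Expenses=-839 Payables=345
After txn 4 (Dr Expenses, Cr Payables, amount 72): Cash=494 Expenses=-767 Payables=273
After txn 5 (Dr Cash, Cr Payables, amount 358): Cash=852 Expenses=-767 Payables=-85
After txn 6 (Dr Expenses, Cr Cash, amount 21): Cash=831 Expenses=-746 Payables=-85
After txn 7 (Dr Cash, Cr Expenses, amount 203): Cash=1034 Expenses=-949 Payables=-85
After txn 8 (Dr Cash, Cr Expenses, amount 107): Cash=1141 Expenses=-1056 Payables=-85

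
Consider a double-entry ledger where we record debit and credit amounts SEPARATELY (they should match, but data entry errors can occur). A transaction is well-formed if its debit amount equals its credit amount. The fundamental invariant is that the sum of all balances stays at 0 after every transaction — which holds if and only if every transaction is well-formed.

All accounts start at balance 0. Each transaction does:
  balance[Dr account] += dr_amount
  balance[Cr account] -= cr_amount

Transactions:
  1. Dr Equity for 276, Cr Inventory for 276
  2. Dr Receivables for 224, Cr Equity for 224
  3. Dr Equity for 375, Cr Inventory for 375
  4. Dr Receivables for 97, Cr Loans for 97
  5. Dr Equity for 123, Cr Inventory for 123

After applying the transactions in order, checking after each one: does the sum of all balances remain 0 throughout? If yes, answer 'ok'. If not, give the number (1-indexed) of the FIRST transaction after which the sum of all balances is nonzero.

Answer: ok

Derivation:
After txn 1: dr=276 cr=276 sum_balances=0
After txn 2: dr=224 cr=224 sum_balances=0
After txn 3: dr=375 cr=375 sum_balances=0
After txn 4: dr=97 cr=97 sum_balances=0
After txn 5: dr=123 cr=123 sum_balances=0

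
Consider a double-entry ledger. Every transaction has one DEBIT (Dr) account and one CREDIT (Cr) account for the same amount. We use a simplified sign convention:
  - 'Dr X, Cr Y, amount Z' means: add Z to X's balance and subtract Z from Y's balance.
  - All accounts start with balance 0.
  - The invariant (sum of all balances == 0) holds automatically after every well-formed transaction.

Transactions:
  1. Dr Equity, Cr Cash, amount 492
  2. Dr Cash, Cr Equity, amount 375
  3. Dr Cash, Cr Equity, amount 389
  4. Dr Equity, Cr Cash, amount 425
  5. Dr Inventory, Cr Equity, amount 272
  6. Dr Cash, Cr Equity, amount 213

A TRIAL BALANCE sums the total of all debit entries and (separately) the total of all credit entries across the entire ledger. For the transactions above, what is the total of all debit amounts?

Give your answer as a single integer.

Txn 1: debit+=492
Txn 2: debit+=375
Txn 3: debit+=389
Txn 4: debit+=425
Txn 5: debit+=272
Txn 6: debit+=213
Total debits = 2166

Answer: 2166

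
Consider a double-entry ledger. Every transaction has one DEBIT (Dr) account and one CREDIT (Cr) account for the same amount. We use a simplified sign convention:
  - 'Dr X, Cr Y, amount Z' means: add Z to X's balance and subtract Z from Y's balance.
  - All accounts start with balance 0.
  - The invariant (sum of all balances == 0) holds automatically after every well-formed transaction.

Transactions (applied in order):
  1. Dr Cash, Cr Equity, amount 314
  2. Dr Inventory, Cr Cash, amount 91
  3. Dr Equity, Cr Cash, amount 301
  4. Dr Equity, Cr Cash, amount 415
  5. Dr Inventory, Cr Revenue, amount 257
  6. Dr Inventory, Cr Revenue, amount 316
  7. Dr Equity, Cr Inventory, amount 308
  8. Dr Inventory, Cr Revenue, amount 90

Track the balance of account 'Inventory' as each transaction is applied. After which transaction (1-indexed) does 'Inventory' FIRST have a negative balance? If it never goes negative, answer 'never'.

After txn 1: Inventory=0
After txn 2: Inventory=91
After txn 3: Inventory=91
After txn 4: Inventory=91
After txn 5: Inventory=348
After txn 6: Inventory=664
After txn 7: Inventory=356
After txn 8: Inventory=446

Answer: never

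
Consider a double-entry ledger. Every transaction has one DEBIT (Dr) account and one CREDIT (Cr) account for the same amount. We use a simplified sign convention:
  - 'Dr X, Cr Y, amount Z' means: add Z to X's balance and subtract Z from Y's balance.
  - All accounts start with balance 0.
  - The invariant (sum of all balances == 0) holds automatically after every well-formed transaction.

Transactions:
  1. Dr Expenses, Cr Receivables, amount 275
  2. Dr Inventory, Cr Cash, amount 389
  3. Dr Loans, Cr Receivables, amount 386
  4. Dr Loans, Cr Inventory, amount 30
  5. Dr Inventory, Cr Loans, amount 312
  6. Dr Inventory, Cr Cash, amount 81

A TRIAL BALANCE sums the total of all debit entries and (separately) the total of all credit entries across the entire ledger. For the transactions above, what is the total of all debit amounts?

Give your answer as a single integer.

Answer: 1473

Derivation:
Txn 1: debit+=275
Txn 2: debit+=389
Txn 3: debit+=386
Txn 4: debit+=30
Txn 5: debit+=312
Txn 6: debit+=81
Total debits = 1473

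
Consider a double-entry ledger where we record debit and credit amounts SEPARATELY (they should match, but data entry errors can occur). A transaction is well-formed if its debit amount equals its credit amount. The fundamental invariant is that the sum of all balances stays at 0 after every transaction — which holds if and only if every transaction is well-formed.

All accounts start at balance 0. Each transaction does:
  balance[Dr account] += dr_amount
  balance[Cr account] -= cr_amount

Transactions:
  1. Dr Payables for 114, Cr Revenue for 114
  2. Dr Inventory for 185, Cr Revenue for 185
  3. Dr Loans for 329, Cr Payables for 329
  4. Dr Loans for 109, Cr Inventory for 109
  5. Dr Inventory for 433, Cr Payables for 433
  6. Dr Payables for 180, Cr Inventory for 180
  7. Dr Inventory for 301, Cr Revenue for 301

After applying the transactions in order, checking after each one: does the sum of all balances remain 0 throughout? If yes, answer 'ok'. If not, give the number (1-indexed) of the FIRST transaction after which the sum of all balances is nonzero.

After txn 1: dr=114 cr=114 sum_balances=0
After txn 2: dr=185 cr=185 sum_balances=0
After txn 3: dr=329 cr=329 sum_balances=0
After txn 4: dr=109 cr=109 sum_balances=0
After txn 5: dr=433 cr=433 sum_balances=0
After txn 6: dr=180 cr=180 sum_balances=0
After txn 7: dr=301 cr=301 sum_balances=0

Answer: ok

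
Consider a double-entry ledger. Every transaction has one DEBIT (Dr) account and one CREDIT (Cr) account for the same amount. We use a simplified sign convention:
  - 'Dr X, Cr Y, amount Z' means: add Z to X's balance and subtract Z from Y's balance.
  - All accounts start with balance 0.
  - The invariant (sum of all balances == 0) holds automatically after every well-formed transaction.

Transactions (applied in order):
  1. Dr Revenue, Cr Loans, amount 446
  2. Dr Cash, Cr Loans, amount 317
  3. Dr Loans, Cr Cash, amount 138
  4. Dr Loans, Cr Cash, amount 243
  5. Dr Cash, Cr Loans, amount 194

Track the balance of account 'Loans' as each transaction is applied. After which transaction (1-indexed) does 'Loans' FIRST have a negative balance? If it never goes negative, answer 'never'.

Answer: 1

Derivation:
After txn 1: Loans=-446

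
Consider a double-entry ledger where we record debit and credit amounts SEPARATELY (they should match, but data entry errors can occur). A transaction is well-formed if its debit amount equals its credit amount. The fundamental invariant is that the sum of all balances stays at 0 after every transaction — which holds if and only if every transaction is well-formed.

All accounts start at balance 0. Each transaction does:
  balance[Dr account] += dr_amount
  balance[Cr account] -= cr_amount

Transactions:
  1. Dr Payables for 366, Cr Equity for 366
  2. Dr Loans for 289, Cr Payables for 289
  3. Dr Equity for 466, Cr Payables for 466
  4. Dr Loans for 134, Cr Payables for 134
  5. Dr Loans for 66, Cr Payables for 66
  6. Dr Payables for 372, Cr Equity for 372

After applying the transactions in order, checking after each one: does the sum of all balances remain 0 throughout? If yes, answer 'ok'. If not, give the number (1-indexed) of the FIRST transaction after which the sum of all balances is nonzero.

After txn 1: dr=366 cr=366 sum_balances=0
After txn 2: dr=289 cr=289 sum_balances=0
After txn 3: dr=466 cr=466 sum_balances=0
After txn 4: dr=134 cr=134 sum_balances=0
After txn 5: dr=66 cr=66 sum_balances=0
After txn 6: dr=372 cr=372 sum_balances=0

Answer: ok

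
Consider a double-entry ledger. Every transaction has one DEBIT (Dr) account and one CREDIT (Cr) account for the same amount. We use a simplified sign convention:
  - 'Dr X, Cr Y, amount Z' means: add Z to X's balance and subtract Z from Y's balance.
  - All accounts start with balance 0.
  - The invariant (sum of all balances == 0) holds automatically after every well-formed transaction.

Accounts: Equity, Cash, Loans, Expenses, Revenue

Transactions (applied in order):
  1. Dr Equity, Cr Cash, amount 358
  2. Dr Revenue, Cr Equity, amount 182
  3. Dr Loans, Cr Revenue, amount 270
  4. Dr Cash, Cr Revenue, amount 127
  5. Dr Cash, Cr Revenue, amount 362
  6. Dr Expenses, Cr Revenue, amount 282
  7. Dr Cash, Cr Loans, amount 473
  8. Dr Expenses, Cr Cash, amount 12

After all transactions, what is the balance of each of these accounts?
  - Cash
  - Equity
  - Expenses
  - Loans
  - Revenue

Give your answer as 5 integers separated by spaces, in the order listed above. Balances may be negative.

Answer: 592 176 294 -203 -859

Derivation:
After txn 1 (Dr Equity, Cr Cash, amount 358): Cash=-358 Equity=358
After txn 2 (Dr Revenue, Cr Equity, amount 182): Cash=-358 Equity=176 Revenue=182
After txn 3 (Dr Loans, Cr Revenue, amount 270): Cash=-358 Equity=176 Loans=270 Revenue=-88
After txn 4 (Dr Cash, Cr Revenue, amount 127): Cash=-231 Equity=176 Loans=270 Revenue=-215
After txn 5 (Dr Cash, Cr Revenue, amount 362): Cash=131 Equity=176 Loans=270 Revenue=-577
After txn 6 (Dr Expenses, Cr Revenue, amount 282): Cash=131 Equity=176 Expenses=282 Loans=270 Revenue=-859
After txn 7 (Dr Cash, Cr Loans, amount 473): Cash=604 Equity=176 Expenses=282 Loans=-203 Revenue=-859
After txn 8 (Dr Expenses, Cr Cash, amount 12): Cash=592 Equity=176 Expenses=294 Loans=-203 Revenue=-859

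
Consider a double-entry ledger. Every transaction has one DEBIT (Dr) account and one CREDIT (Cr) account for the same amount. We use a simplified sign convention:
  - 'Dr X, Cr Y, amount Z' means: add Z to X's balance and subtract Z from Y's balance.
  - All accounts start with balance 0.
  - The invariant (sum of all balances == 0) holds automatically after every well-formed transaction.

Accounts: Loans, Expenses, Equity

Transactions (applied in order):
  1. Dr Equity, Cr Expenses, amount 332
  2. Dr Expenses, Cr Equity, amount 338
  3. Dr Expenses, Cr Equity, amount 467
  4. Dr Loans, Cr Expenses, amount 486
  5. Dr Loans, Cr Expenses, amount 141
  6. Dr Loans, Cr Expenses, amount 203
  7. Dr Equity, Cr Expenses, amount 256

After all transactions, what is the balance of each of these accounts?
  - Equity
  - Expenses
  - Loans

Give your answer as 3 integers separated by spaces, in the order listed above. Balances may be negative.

Answer: -217 -613 830

Derivation:
After txn 1 (Dr Equity, Cr Expenses, amount 332): Equity=332 Expenses=-332
After txn 2 (Dr Expenses, Cr Equity, amount 338): Equity=-6 Expenses=6
After txn 3 (Dr Expenses, Cr Equity, amount 467): Equity=-473 Expenses=473
After txn 4 (Dr Loans, Cr Expenses, amount 486): Equity=-473 Expenses=-13 Loans=486
After txn 5 (Dr Loans, Cr Expenses, amount 141): Equity=-473 Expenses=-154 Loans=627
After txn 6 (Dr Loans, Cr Expenses, amount 203): Equity=-473 Expenses=-357 Loans=830
After txn 7 (Dr Equity, Cr Expenses, amount 256): Equity=-217 Expenses=-613 Loans=830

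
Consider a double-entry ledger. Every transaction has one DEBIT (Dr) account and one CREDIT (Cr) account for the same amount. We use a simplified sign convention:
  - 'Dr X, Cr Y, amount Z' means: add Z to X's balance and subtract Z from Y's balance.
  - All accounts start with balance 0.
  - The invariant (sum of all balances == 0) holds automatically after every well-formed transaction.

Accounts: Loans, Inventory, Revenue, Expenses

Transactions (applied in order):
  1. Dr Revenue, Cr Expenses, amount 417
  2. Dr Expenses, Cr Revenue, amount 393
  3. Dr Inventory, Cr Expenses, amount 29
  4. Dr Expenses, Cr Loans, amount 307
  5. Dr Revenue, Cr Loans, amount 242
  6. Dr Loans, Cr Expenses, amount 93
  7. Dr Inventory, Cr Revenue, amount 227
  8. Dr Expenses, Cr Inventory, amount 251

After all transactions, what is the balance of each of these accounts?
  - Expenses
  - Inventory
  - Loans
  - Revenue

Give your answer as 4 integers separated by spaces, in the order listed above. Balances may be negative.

After txn 1 (Dr Revenue, Cr Expenses, amount 417): Expenses=-417 Revenue=417
After txn 2 (Dr Expenses, Cr Revenue, amount 393): Expenses=-24 Revenue=24
After txn 3 (Dr Inventory, Cr Expenses, amount 29): Expenses=-53 Inventory=29 Revenue=24
After txn 4 (Dr Expenses, Cr Loans, amount 307): Expenses=254 Inventory=29 Loans=-307 Revenue=24
After txn 5 (Dr Revenue, Cr Loans, amount 242): Expenses=254 Inventory=29 Loans=-549 Revenue=266
After txn 6 (Dr Loans, Cr Expenses, amount 93): Expenses=161 Inventory=29 Loans=-456 Revenue=266
After txn 7 (Dr Inventory, Cr Revenue, amount 227): Expenses=161 Inventory=256 Loans=-456 Revenue=39
After txn 8 (Dr Expenses, Cr Inventory, amount 251): Expenses=412 Inventory=5 Loans=-456 Revenue=39

Answer: 412 5 -456 39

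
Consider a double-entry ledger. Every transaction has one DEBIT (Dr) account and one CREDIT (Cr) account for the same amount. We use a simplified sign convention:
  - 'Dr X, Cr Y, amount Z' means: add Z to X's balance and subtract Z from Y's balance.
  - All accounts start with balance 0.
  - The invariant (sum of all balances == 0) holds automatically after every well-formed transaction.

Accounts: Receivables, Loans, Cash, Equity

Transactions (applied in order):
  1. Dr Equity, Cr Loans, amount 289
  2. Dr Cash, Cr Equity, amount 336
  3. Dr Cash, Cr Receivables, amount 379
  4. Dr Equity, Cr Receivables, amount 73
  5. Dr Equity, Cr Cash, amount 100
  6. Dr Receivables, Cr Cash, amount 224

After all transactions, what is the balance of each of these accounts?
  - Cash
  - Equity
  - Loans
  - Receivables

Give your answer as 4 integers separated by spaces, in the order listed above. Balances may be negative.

After txn 1 (Dr Equity, Cr Loans, amount 289): Equity=289 Loans=-289
After txn 2 (Dr Cash, Cr Equity, amount 336): Cash=336 Equity=-47 Loans=-289
After txn 3 (Dr Cash, Cr Receivables, amount 379): Cash=715 Equity=-47 Loans=-289 Receivables=-379
After txn 4 (Dr Equity, Cr Receivables, amount 73): Cash=715 Equity=26 Loans=-289 Receivables=-452
After txn 5 (Dr Equity, Cr Cash, amount 100): Cash=615 Equity=126 Loans=-289 Receivables=-452
After txn 6 (Dr Receivables, Cr Cash, amount 224): Cash=391 Equity=126 Loans=-289 Receivables=-228

Answer: 391 126 -289 -228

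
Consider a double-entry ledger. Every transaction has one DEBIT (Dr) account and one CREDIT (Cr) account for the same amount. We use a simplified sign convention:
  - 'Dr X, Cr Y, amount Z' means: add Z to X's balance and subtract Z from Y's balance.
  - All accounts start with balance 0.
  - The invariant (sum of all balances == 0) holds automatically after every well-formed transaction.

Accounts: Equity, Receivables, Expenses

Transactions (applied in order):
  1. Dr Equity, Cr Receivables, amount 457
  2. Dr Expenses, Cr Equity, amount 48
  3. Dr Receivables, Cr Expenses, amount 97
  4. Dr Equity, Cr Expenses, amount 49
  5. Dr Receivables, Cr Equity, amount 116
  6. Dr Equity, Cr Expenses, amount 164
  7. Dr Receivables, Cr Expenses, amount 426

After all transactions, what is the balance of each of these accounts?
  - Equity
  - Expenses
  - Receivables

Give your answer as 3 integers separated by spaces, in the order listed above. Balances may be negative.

Answer: 506 -688 182

Derivation:
After txn 1 (Dr Equity, Cr Receivables, amount 457): Equity=457 Receivables=-457
After txn 2 (Dr Expenses, Cr Equity, amount 48): Equity=409 Expenses=48 Receivables=-457
After txn 3 (Dr Receivables, Cr Expenses, amount 97): Equity=409 Expenses=-49 Receivables=-360
After txn 4 (Dr Equity, Cr Expenses, amount 49): Equity=458 Expenses=-98 Receivables=-360
After txn 5 (Dr Receivables, Cr Equity, amount 116): Equity=342 Expenses=-98 Receivables=-244
After txn 6 (Dr Equity, Cr Expenses, amount 164): Equity=506 Expenses=-262 Receivables=-244
After txn 7 (Dr Receivables, Cr Expenses, amount 426): Equity=506 Expenses=-688 Receivables=182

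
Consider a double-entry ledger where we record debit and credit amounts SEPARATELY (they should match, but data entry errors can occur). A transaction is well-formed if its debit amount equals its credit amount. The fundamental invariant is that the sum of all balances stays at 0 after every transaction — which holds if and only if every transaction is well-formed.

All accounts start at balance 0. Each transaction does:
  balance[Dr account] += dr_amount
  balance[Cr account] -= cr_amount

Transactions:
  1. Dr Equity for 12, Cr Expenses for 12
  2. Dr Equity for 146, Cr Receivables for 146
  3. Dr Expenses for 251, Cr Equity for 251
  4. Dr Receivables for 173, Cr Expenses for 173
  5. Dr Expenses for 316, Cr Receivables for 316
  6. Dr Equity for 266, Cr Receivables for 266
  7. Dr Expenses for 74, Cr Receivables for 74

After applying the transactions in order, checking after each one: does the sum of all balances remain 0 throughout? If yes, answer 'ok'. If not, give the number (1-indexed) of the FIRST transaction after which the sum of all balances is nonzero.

Answer: ok

Derivation:
After txn 1: dr=12 cr=12 sum_balances=0
After txn 2: dr=146 cr=146 sum_balances=0
After txn 3: dr=251 cr=251 sum_balances=0
After txn 4: dr=173 cr=173 sum_balances=0
After txn 5: dr=316 cr=316 sum_balances=0
After txn 6: dr=266 cr=266 sum_balances=0
After txn 7: dr=74 cr=74 sum_balances=0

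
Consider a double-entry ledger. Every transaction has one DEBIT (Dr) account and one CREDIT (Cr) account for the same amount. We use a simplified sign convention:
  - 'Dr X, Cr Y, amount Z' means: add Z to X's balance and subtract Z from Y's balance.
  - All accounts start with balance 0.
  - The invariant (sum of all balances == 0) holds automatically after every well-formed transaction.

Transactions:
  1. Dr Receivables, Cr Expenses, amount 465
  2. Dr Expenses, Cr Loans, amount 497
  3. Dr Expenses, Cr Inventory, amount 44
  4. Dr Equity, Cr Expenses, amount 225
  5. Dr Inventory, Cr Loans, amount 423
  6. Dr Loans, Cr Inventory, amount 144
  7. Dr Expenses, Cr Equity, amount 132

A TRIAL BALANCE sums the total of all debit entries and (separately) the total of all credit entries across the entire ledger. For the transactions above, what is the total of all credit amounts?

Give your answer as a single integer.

Answer: 1930

Derivation:
Txn 1: credit+=465
Txn 2: credit+=497
Txn 3: credit+=44
Txn 4: credit+=225
Txn 5: credit+=423
Txn 6: credit+=144
Txn 7: credit+=132
Total credits = 1930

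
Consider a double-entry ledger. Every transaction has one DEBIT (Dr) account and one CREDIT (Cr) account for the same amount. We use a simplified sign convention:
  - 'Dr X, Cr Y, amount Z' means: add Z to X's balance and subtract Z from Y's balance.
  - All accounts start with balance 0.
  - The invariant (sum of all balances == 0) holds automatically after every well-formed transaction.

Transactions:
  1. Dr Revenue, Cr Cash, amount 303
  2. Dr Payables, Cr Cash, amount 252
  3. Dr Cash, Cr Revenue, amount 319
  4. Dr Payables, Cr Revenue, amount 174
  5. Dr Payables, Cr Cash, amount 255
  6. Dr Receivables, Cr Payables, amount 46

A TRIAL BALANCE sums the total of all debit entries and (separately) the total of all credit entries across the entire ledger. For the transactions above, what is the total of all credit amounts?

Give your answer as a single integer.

Answer: 1349

Derivation:
Txn 1: credit+=303
Txn 2: credit+=252
Txn 3: credit+=319
Txn 4: credit+=174
Txn 5: credit+=255
Txn 6: credit+=46
Total credits = 1349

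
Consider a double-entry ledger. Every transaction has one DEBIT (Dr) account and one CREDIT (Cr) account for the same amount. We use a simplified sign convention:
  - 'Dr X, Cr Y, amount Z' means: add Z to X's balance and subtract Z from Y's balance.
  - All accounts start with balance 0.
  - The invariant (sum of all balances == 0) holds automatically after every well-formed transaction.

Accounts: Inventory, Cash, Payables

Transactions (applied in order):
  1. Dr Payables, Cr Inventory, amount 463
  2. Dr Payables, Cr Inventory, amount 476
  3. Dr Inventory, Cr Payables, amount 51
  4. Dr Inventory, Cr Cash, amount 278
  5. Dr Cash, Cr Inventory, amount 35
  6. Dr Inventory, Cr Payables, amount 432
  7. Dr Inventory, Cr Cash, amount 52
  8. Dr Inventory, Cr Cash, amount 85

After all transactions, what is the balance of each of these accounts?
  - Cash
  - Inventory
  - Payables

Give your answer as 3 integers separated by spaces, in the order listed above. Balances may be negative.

After txn 1 (Dr Payables, Cr Inventory, amount 463): Inventory=-463 Payables=463
After txn 2 (Dr Payables, Cr Inventory, amount 476): Inventory=-939 Payables=939
After txn 3 (Dr Inventory, Cr Payables, amount 51): Inventory=-888 Payables=888
After txn 4 (Dr Inventory, Cr Cash, amount 278): Cash=-278 Inventory=-610 Payables=888
After txn 5 (Dr Cash, Cr Inventory, amount 35): Cash=-243 Inventory=-645 Payables=888
After txn 6 (Dr Inventory, Cr Payables, amount 432): Cash=-243 Inventory=-213 Payables=456
After txn 7 (Dr Inventory, Cr Cash, amount 52): Cash=-295 Inventory=-161 Payables=456
After txn 8 (Dr Inventory, Cr Cash, amount 85): Cash=-380 Inventory=-76 Payables=456

Answer: -380 -76 456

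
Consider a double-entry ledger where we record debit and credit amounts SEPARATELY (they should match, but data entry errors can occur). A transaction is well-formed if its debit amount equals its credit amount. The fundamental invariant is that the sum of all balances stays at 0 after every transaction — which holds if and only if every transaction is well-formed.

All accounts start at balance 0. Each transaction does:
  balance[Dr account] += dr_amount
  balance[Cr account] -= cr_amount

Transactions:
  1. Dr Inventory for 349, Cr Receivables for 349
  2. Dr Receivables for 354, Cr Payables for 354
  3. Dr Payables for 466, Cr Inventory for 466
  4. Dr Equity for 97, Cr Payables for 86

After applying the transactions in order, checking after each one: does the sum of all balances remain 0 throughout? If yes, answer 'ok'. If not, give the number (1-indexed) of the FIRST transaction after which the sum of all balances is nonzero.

After txn 1: dr=349 cr=349 sum_balances=0
After txn 2: dr=354 cr=354 sum_balances=0
After txn 3: dr=466 cr=466 sum_balances=0
After txn 4: dr=97 cr=86 sum_balances=11

Answer: 4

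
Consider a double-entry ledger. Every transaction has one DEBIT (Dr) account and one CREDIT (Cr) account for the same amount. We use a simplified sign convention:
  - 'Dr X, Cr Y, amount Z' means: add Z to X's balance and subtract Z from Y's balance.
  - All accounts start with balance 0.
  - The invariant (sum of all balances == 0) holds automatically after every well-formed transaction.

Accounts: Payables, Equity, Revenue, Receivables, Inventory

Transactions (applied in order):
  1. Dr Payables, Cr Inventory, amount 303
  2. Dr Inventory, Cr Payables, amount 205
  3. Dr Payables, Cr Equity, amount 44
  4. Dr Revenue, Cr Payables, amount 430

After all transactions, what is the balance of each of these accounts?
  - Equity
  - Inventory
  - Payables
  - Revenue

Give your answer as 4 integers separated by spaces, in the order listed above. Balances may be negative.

After txn 1 (Dr Payables, Cr Inventory, amount 303): Inventory=-303 Payables=303
After txn 2 (Dr Inventory, Cr Payables, amount 205): Inventory=-98 Payables=98
After txn 3 (Dr Payables, Cr Equity, amount 44): Equity=-44 Inventory=-98 Payables=142
After txn 4 (Dr Revenue, Cr Payables, amount 430): Equity=-44 Inventory=-98 Payables=-288 Revenue=430

Answer: -44 -98 -288 430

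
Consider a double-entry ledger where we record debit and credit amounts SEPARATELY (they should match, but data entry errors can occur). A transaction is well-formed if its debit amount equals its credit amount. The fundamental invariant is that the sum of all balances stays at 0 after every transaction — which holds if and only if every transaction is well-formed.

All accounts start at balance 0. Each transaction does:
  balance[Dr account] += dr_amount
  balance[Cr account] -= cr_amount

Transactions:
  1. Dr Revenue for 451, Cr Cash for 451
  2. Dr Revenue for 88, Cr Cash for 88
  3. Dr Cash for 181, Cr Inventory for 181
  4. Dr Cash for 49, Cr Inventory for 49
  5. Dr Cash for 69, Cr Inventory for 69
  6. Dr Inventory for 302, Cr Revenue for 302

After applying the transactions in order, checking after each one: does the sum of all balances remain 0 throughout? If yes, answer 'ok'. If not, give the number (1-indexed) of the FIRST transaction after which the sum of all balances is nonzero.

Answer: ok

Derivation:
After txn 1: dr=451 cr=451 sum_balances=0
After txn 2: dr=88 cr=88 sum_balances=0
After txn 3: dr=181 cr=181 sum_balances=0
After txn 4: dr=49 cr=49 sum_balances=0
After txn 5: dr=69 cr=69 sum_balances=0
After txn 6: dr=302 cr=302 sum_balances=0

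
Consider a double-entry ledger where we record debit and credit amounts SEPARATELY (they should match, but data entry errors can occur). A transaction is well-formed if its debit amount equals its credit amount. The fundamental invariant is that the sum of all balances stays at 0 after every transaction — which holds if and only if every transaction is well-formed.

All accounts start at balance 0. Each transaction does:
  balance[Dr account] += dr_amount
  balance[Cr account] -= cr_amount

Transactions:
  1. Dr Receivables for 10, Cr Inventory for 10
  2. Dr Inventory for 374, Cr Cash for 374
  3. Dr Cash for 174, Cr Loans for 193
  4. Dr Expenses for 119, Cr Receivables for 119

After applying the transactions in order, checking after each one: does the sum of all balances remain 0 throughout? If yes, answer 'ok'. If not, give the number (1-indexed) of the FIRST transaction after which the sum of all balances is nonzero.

After txn 1: dr=10 cr=10 sum_balances=0
After txn 2: dr=374 cr=374 sum_balances=0
After txn 3: dr=174 cr=193 sum_balances=-19
After txn 4: dr=119 cr=119 sum_balances=-19

Answer: 3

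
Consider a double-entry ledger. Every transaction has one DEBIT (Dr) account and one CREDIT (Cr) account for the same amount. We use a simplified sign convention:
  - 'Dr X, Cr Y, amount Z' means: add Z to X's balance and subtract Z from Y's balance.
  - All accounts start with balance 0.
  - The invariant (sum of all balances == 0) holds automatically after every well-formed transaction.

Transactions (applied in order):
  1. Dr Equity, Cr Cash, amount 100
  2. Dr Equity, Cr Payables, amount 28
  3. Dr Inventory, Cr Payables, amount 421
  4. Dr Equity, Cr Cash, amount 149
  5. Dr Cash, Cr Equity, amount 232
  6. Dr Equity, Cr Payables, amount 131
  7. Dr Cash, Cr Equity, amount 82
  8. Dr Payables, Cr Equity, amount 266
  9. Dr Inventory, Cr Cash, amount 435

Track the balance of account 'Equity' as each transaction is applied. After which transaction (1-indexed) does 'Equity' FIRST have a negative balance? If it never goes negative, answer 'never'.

After txn 1: Equity=100
After txn 2: Equity=128
After txn 3: Equity=128
After txn 4: Equity=277
After txn 5: Equity=45
After txn 6: Equity=176
After txn 7: Equity=94
After txn 8: Equity=-172

Answer: 8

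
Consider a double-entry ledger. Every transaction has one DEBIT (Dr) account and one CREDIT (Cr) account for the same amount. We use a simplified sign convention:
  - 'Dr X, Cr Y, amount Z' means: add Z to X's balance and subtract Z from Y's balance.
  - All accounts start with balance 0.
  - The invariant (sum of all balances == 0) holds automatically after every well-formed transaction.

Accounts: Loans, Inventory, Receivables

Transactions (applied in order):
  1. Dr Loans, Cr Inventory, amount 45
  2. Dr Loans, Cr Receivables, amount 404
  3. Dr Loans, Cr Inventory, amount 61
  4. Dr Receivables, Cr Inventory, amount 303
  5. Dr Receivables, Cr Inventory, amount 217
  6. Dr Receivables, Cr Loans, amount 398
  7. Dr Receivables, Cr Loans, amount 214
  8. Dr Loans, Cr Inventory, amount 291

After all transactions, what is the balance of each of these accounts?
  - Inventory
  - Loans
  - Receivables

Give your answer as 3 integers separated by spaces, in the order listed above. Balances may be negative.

Answer: -917 189 728

Derivation:
After txn 1 (Dr Loans, Cr Inventory, amount 45): Inventory=-45 Loans=45
After txn 2 (Dr Loans, Cr Receivables, amount 404): Inventory=-45 Loans=449 Receivables=-404
After txn 3 (Dr Loans, Cr Inventory, amount 61): Inventory=-106 Loans=510 Receivables=-404
After txn 4 (Dr Receivables, Cr Inventory, amount 303): Inventory=-409 Loans=510 Receivables=-101
After txn 5 (Dr Receivables, Cr Inventory, amount 217): Inventory=-626 Loans=510 Receivables=116
After txn 6 (Dr Receivables, Cr Loans, amount 398): Inventory=-626 Loans=112 Receivables=514
After txn 7 (Dr Receivables, Cr Loans, amount 214): Inventory=-626 Loans=-102 Receivables=728
After txn 8 (Dr Loans, Cr Inventory, amount 291): Inventory=-917 Loans=189 Receivables=728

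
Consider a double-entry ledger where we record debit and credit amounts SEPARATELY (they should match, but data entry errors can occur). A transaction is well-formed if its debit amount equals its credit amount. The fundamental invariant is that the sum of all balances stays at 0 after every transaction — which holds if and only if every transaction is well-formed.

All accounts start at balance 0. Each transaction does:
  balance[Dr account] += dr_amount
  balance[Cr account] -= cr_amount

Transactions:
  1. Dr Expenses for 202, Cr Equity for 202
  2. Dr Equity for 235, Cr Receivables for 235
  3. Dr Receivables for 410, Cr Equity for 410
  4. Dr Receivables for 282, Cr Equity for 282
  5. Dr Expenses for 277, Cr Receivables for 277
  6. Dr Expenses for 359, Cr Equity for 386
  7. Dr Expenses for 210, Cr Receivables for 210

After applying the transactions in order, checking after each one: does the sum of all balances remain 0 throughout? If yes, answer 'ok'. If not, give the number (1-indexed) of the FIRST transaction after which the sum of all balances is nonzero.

After txn 1: dr=202 cr=202 sum_balances=0
After txn 2: dr=235 cr=235 sum_balances=0
After txn 3: dr=410 cr=410 sum_balances=0
After txn 4: dr=282 cr=282 sum_balances=0
After txn 5: dr=277 cr=277 sum_balances=0
After txn 6: dr=359 cr=386 sum_balances=-27
After txn 7: dr=210 cr=210 sum_balances=-27

Answer: 6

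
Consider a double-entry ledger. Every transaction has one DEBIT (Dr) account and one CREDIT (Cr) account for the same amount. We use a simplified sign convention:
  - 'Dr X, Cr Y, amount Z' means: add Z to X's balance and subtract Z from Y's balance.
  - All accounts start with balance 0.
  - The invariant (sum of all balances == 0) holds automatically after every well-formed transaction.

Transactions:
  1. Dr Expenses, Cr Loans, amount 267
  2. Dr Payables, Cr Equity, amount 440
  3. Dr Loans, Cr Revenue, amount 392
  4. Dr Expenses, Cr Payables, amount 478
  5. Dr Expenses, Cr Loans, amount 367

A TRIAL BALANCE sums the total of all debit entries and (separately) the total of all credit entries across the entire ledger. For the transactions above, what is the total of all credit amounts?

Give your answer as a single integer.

Answer: 1944

Derivation:
Txn 1: credit+=267
Txn 2: credit+=440
Txn 3: credit+=392
Txn 4: credit+=478
Txn 5: credit+=367
Total credits = 1944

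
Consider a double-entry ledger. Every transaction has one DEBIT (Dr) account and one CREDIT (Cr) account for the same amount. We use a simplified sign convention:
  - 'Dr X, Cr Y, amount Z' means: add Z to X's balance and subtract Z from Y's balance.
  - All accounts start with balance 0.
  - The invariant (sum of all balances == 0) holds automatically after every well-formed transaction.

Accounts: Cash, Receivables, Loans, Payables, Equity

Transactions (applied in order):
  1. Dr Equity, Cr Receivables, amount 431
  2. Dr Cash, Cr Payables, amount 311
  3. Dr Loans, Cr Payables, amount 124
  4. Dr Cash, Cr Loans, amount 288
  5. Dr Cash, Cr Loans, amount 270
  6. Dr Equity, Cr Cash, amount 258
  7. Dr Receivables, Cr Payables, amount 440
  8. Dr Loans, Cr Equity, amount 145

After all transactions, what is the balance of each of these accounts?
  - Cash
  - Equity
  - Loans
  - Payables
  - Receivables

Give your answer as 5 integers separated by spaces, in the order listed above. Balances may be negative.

After txn 1 (Dr Equity, Cr Receivables, amount 431): Equity=431 Receivables=-431
After txn 2 (Dr Cash, Cr Payables, amount 311): Cash=311 Equity=431 Payables=-311 Receivables=-431
After txn 3 (Dr Loans, Cr Payables, amount 124): Cash=311 Equity=431 Loans=124 Payables=-435 Receivables=-431
After txn 4 (Dr Cash, Cr Loans, amount 288): Cash=599 Equity=431 Loans=-164 Payables=-435 Receivables=-431
After txn 5 (Dr Cash, Cr Loans, amount 270): Cash=869 Equity=431 Loans=-434 Payables=-435 Receivables=-431
After txn 6 (Dr Equity, Cr Cash, amount 258): Cash=611 Equity=689 Loans=-434 Payables=-435 Receivables=-431
After txn 7 (Dr Receivables, Cr Payables, amount 440): Cash=611 Equity=689 Loans=-434 Payables=-875 Receivables=9
After txn 8 (Dr Loans, Cr Equity, amount 145): Cash=611 Equity=544 Loans=-289 Payables=-875 Receivables=9

Answer: 611 544 -289 -875 9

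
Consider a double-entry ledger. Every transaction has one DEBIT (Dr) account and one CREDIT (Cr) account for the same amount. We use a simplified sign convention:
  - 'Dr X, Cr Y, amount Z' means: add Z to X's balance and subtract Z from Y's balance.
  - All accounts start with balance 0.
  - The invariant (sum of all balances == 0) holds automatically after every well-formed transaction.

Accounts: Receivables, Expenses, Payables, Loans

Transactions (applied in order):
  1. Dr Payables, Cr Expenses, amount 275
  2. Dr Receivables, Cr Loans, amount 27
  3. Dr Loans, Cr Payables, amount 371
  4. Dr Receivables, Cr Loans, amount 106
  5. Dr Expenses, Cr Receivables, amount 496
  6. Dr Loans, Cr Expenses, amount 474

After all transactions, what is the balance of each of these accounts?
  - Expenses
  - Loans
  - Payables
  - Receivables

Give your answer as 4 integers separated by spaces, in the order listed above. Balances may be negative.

Answer: -253 712 -96 -363

Derivation:
After txn 1 (Dr Payables, Cr Expenses, amount 275): Expenses=-275 Payables=275
After txn 2 (Dr Receivables, Cr Loans, amount 27): Expenses=-275 Loans=-27 Payables=275 Receivables=27
After txn 3 (Dr Loans, Cr Payables, amount 371): Expenses=-275 Loans=344 Payables=-96 Receivables=27
After txn 4 (Dr Receivables, Cr Loans, amount 106): Expenses=-275 Loans=238 Payables=-96 Receivables=133
After txn 5 (Dr Expenses, Cr Receivables, amount 496): Expenses=221 Loans=238 Payables=-96 Receivables=-363
After txn 6 (Dr Loans, Cr Expenses, amount 474): Expenses=-253 Loans=712 Payables=-96 Receivables=-363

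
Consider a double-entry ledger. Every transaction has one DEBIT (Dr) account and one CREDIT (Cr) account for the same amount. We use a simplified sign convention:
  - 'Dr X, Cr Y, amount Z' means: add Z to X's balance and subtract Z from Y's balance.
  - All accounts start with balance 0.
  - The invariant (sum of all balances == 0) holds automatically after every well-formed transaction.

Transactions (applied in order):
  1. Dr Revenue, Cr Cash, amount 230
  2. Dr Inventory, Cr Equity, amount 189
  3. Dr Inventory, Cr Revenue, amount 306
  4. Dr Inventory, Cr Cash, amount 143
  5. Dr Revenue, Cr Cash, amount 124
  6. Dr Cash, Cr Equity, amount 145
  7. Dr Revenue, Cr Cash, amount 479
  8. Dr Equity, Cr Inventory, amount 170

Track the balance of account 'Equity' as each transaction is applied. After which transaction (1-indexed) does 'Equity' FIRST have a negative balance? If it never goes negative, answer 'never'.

After txn 1: Equity=0
After txn 2: Equity=-189

Answer: 2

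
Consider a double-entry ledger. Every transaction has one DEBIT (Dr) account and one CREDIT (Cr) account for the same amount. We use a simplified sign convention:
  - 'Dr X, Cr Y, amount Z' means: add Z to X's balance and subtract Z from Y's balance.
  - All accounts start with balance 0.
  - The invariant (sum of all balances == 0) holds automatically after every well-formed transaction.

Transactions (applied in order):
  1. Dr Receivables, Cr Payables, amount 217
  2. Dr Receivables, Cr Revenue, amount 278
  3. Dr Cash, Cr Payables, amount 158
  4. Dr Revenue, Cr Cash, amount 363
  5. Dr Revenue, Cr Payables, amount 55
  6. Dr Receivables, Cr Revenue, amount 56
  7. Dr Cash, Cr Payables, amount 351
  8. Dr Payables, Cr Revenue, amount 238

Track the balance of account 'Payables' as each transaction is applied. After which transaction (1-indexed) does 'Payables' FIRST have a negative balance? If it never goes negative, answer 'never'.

After txn 1: Payables=-217

Answer: 1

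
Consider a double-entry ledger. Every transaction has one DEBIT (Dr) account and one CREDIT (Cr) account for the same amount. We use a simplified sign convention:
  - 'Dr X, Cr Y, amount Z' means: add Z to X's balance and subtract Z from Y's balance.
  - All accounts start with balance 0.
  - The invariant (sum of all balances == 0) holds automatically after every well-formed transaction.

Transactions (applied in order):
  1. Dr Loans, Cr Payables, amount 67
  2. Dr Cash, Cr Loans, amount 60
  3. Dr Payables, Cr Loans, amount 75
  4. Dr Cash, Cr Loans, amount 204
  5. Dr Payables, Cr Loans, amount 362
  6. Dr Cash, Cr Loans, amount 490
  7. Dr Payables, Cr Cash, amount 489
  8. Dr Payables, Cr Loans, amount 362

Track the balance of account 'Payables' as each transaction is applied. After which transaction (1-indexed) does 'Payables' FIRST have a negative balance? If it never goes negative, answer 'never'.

After txn 1: Payables=-67

Answer: 1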